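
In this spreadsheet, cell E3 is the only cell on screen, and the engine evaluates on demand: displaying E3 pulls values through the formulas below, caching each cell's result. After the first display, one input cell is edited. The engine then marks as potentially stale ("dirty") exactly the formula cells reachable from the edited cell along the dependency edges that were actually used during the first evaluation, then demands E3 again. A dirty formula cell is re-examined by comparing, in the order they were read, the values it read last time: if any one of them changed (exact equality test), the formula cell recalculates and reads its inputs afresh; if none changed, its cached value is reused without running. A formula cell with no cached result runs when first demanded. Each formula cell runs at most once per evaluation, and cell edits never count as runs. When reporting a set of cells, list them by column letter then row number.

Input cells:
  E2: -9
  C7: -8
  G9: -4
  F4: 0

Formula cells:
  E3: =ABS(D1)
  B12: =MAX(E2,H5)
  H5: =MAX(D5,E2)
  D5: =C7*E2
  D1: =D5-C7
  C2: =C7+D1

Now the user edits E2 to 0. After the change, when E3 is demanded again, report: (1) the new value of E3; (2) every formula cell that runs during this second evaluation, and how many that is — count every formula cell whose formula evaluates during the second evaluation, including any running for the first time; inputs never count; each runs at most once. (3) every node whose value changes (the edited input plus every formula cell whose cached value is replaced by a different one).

E3 now evaluates to 8.
Run set: D1, D5, E3 (3 run).
Changed values: D1, D5, E2, E3.

Initial pass — values computed on the first demand:
  D5 = -8 * -9 = 72
  D1 = 72 - -8 = 80
  E3 = ABS(80) = 80

Second demand — change propagation:
  D5: re-runs because E2 -9->0; new result 0.
  D1: re-runs because D5 72->0; new result 8.
  E3: re-runs because D1 80->8; new result 8.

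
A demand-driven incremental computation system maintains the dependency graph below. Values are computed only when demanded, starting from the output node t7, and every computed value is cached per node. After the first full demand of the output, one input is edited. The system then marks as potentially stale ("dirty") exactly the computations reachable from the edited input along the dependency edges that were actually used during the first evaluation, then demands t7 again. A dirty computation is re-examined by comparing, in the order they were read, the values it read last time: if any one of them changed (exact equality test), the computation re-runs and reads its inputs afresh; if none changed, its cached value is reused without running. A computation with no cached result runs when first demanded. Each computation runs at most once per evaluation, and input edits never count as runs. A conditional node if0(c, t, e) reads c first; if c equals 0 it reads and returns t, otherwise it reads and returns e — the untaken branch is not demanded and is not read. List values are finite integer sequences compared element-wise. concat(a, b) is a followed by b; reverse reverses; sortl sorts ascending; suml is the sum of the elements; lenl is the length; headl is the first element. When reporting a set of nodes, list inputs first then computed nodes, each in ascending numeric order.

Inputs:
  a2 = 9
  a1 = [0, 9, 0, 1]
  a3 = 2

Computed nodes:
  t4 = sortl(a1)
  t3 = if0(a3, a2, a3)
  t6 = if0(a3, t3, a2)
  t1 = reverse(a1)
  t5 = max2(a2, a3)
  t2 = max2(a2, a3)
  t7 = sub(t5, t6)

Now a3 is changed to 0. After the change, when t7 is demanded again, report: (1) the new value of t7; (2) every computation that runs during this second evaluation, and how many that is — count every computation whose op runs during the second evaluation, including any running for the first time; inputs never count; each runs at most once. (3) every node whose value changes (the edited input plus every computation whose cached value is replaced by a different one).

First evaluation (everything demanded from the output):
  t5 = max2(9, 2) = 9
  t6 = if0(a3=2 -> else branch a2) = 9
  t7 = sub(9, 9) = 0

Propagation after the edit:
  t3: demanded for the first time — runs, produces 9.
  t5: runs — a3 2->0; result 9 (same value as before).
  t6: runs — a3 2->0; result 9 (same value as before).
  t7: checked — values it read are unchanged (t5 unchanged, t6 unchanged); reused cached 0 without running.

Key observation: a condition flipped, so demand reaches new nodes — t3 runs for the first time.

New value of t7: 0.
Computations that run: t3, t5, t6 — 3 in total.
Values that change: a3.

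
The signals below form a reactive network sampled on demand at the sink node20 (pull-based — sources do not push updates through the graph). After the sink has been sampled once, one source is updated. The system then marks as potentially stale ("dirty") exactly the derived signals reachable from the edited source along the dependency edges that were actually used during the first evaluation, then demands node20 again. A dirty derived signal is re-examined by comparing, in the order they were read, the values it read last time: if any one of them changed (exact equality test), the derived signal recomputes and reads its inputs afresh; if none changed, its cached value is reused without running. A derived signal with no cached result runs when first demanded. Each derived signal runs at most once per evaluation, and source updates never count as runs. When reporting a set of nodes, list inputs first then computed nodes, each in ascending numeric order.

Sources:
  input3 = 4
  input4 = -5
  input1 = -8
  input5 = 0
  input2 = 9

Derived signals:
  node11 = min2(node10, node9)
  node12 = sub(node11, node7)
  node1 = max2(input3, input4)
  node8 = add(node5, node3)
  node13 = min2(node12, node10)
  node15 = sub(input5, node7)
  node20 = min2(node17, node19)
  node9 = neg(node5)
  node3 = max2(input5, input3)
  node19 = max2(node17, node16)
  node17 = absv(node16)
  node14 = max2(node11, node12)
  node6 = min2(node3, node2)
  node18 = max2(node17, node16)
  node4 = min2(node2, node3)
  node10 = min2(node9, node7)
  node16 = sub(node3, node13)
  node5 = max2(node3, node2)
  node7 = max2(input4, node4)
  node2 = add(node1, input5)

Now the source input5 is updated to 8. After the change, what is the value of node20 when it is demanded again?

node20 now evaluates to 28.

Initial pass — values computed on the first demand:
  node1 = max2(4, -5) = 4
  node2 = add(4, 0) = 4
  node3 = max2(0, 4) = 4
  node4 = min2(4, 4) = 4
  node5 = max2(4, 4) = 4
  node7 = max2(-5, 4) = 4
  node9 = neg(4) = -4
  node10 = min2(-4, 4) = -4
  node11 = min2(-4, -4) = -4
  node12 = sub(-4, 4) = -8
  node13 = min2(-8, -4) = -8
  node16 = sub(4, -8) = 12
  node17 = absv(12) = 12
  node19 = max2(12, 12) = 12
  node20 = min2(12, 12) = 12

Second demand — change propagation:
  node2: re-runs because input5 0->8; new result 12.
  node3: re-runs because input5 0->8; new result 8.
  node4: re-runs because node2 4->12; node3 4->8; new result 8.
  node5: re-runs because node3 4->8; node2 4->12; new result 12.
  node7: re-runs because node4 4->8; new result 8.
  node9: re-runs because node5 4->12; new result -12.
  node10: re-runs because node9 -4->-12; node7 4->8; new result -12.
  node11: re-runs because node10 -4->-12; node9 -4->-12; new result -12.
  node12: re-runs because node11 -4->-12; node7 4->8; new result -20.
  node13: re-runs because node12 -8->-20; node10 -4->-12; new result -20.
  node16: re-runs because node3 4->8; node13 -8->-20; new result 28.
  node17: re-runs because node16 12->28; new result 28.
  node19: re-runs because node17 12->28; node16 12->28; new result 28.
  node20: re-runs because node17 12->28; node19 12->28; new result 28.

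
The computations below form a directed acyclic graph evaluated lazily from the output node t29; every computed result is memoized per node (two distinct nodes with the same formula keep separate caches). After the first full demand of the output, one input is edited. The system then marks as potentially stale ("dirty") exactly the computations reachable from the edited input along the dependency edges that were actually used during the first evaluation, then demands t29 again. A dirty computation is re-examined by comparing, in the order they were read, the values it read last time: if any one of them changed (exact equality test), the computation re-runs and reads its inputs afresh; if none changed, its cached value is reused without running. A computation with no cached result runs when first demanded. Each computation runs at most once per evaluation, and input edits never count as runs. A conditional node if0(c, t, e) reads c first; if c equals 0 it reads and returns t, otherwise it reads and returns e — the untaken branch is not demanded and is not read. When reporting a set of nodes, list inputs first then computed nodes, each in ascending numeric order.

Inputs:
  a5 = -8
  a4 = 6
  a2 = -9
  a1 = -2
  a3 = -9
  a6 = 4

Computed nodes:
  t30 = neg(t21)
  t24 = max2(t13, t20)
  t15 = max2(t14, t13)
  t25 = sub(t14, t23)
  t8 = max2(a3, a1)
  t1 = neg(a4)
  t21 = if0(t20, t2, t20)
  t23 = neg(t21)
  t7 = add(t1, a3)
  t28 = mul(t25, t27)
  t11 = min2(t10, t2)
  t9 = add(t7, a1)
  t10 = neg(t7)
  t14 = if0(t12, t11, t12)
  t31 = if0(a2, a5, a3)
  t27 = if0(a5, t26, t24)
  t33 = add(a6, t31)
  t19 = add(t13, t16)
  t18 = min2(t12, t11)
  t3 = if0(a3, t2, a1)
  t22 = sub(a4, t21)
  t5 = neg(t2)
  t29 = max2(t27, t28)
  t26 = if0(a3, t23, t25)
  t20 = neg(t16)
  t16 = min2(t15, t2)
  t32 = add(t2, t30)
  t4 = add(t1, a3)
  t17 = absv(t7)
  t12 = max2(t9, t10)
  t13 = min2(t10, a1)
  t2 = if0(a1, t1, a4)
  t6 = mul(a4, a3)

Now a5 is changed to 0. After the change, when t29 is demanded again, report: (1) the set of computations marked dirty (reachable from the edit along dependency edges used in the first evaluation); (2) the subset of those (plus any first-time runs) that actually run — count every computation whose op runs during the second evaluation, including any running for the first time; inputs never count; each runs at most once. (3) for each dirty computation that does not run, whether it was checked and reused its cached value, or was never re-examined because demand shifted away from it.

First demand of the output computes:
  t1 = neg(6) = -6
  t2 = if0(a1=-2 -> else branch a4) = 6
  t7 = add(-6, -9) = -15
  t9 = add(-15, -2) = -17
  t10 = neg(-15) = 15
  t12 = max2(-17, 15) = 15
  t13 = min2(15, -2) = -2
  t14 = if0(t12=15 -> else branch t12) = 15
  t15 = max2(15, -2) = 15
  t16 = min2(15, 6) = 6
  t20 = neg(6) = -6
  t21 = if0(t20=-6 -> else branch t20) = -6
  t23 = neg(-6) = 6
  t24 = max2(-2, -6) = -2
  t25 = sub(15, 6) = 9
  t27 = if0(a5=-8 -> else branch t24) = -2
  t28 = mul(9, -2) = -18
  t29 = max2(-2, -18) = -2

After the edit, cleaning proceeds:
  t26: had never run; runs now, result 9.
  t27: a read changed (a5 -8->0) — executes, giving 9.
  t28: a read changed (t27 -2->9) — executes, giving 81.
  t29: a read changed (t27 -2->9; t28 -18->81) — executes, giving 81.

Note the branch switch — t26 had no cache and runs now for the first time.

The edit dirties: t27, t28, t29.
4 computations run: t26, t27, t28, t29.
No dirty computation escaped a run.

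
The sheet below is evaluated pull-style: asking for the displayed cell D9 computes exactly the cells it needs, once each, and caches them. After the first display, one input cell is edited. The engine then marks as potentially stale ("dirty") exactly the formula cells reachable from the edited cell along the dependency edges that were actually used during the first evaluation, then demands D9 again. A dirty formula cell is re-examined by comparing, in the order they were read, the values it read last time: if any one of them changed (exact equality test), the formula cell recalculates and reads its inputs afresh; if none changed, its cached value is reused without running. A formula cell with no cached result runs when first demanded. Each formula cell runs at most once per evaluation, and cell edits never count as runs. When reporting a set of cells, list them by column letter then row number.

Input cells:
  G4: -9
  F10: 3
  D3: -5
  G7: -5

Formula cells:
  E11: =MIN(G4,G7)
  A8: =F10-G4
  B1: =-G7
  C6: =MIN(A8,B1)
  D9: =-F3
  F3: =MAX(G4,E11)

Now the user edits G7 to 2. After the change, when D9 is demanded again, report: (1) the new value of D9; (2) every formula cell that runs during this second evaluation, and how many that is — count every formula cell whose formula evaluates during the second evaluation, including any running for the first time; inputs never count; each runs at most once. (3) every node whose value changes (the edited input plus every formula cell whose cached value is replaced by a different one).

Demanding D9 again yields 9.
1 formula cells run: E11.
The nodes whose values change: G7.
Note the absorption at E11: it re-runs yet its value is the same, leaving the output's value untouched.

First demand of the output computes:
  E11 = MIN(-9, -5) = -9
  F3 = MAX(-9, -9) = -9
  D9 = -(-9) = 9

After the edit, cleaning proceeds:
  E11: a read changed (G7 -5->2) — executes, giving -9 — identical to its old value.
  F3: dirty, but its reads are unchanged (G4 unchanged, E11 unchanged); cached -9 stands.
  D9: dirty, but its reads are unchanged (F3 unchanged); cached 9 stands.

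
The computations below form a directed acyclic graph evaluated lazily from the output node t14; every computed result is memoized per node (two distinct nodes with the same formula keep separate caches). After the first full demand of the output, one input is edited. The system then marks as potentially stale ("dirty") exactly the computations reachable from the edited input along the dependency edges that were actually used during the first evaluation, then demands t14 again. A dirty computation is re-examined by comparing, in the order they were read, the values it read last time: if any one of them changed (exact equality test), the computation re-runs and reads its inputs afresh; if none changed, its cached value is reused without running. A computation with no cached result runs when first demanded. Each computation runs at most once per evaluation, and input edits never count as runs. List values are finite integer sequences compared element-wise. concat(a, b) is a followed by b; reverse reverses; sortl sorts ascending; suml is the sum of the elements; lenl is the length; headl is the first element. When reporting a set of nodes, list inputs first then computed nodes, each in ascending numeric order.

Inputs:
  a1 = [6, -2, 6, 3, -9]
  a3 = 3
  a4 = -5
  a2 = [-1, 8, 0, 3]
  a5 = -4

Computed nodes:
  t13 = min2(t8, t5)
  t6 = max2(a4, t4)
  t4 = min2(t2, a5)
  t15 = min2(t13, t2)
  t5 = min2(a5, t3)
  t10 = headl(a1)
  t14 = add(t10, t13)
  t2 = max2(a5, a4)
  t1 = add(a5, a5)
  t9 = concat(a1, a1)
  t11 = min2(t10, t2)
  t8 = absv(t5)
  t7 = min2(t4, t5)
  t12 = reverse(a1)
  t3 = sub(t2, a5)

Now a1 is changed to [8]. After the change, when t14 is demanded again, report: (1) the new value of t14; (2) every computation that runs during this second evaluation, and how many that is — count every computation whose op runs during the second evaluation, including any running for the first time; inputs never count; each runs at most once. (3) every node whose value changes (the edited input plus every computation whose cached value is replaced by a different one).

Demanding t14 again yields 4.
2 computations run: t10, t14.
The nodes whose values change: a1, t10, t14.

First demand of the output computes:
  t2 = max2(-4, -5) = -4
  t3 = sub(-4, -4) = 0
  t5 = min2(-4, 0) = -4
  t8 = absv(-4) = 4
  t10 = headl([6, -2, 6, 3, -9]) = 6
  t13 = min2(4, -4) = -4
  t14 = add(6, -4) = 2

After the edit, cleaning proceeds:
  t10: a read changed (a1 [6, -2, 6, 3, -9]->[8]) — executes, giving 8.
  t14: a read changed (t10 6->8) — executes, giving 4.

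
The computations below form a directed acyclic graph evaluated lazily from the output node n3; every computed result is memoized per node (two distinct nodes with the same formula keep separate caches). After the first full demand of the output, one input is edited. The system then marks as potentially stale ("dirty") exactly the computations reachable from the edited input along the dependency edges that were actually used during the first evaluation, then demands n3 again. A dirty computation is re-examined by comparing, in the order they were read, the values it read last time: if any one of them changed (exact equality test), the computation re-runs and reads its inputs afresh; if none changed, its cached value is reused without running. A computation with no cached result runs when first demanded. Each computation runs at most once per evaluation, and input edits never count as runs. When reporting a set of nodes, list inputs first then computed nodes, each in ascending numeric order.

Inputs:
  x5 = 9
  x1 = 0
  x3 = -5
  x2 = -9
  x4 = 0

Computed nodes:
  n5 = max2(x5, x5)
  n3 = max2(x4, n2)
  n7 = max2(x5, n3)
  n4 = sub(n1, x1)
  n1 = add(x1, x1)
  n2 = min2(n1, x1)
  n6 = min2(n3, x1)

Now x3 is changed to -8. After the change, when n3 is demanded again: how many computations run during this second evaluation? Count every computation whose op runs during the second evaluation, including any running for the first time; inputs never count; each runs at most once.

0 computations run: none.
Note the shortcut — nothing in the graph depends on x3 at all, so no recomputation happens.

First demand of the output computes:
  n1 = add(0, 0) = 0
  n2 = min2(0, 0) = 0
  n3 = max2(0, 0) = 0

After the edit, cleaning proceeds:
  no node depends on x3 at all; the second demand re-runs nothing.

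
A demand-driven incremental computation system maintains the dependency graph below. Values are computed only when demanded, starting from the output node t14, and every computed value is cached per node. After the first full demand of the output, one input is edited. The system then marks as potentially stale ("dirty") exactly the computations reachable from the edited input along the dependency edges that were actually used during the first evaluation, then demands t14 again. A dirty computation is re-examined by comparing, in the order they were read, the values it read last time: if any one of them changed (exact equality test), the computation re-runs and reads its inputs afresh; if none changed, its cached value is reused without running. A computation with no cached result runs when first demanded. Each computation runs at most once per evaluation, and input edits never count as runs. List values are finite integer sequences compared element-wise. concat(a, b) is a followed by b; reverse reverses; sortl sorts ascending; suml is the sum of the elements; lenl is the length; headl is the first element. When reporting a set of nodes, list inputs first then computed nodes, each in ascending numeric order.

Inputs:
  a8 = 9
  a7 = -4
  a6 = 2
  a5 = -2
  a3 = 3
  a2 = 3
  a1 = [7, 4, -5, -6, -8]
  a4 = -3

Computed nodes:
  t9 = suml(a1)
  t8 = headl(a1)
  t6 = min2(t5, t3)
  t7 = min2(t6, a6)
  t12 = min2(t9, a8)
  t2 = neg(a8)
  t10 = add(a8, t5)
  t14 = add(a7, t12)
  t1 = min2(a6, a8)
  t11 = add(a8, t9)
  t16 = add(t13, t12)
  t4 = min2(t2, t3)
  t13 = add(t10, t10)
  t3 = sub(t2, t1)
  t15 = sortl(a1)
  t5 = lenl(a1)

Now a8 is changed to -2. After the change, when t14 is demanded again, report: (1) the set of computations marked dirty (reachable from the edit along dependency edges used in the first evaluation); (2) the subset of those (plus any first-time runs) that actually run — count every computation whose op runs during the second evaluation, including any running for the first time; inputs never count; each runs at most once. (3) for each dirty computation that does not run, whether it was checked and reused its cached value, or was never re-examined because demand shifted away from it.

First evaluation (everything demanded from the output):
  t9 = suml([7, 4, -5, -6, -8]) = -8
  t12 = min2(-8, 9) = -8
  t14 = add(-4, -8) = -12

Propagation after the edit:
  t12: runs — a8 9->-2; result -8 (same value as before).
  t14: checked — values it read are unchanged (a7 unchanged, t12 unchanged); reused cached -12 without running.

Key observation: the change is absorbed at t12 — it re-runs but produces the same value, and the output's value is unchanged.

Marked dirty: t12, t14.
Computations that run: t12 — 1 in total.
Checked but reused from cache: t14.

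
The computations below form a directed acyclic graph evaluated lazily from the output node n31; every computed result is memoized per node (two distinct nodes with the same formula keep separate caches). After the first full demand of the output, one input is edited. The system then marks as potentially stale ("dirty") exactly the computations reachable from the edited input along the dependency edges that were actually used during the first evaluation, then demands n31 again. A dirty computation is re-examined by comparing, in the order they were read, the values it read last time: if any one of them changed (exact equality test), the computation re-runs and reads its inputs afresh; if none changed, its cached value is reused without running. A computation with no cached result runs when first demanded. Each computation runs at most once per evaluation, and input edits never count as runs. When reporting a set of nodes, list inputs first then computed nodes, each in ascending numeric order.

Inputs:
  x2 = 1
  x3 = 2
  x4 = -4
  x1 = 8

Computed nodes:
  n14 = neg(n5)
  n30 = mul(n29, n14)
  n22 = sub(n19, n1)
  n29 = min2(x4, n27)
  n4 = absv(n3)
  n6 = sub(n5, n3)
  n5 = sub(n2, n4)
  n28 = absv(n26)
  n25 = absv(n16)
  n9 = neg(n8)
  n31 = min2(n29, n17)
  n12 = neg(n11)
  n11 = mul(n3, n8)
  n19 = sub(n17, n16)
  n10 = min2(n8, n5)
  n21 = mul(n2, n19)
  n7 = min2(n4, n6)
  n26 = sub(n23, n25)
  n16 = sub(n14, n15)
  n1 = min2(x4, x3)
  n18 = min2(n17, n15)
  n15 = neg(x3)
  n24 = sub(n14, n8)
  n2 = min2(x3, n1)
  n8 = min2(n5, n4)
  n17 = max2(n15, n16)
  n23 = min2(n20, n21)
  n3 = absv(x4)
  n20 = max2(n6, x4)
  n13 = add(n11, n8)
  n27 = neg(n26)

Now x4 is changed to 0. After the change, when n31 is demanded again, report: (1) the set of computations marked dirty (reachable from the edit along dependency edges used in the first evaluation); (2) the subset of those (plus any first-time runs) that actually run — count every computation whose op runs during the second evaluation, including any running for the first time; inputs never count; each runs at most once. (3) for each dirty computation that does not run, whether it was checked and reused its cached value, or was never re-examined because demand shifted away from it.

First demand of the output computes:
  n1 = min2(-4, 2) = -4
  n2 = min2(2, -4) = -4
  n3 = absv(-4) = 4
  n4 = absv(4) = 4
  n5 = sub(-4, 4) = -8
  n6 = sub(-8, 4) = -12
  n14 = neg(-8) = 8
  n15 = neg(2) = -2
  n16 = sub(8, -2) = 10
  n17 = max2(-2, 10) = 10
  n19 = sub(10, 10) = 0
  n20 = max2(-12, -4) = -4
  n21 = mul(-4, 0) = 0
  n23 = min2(-4, 0) = -4
  n25 = absv(10) = 10
  n26 = sub(-4, 10) = -14
  n27 = neg(-14) = 14
  n29 = min2(-4, 14) = -4
  n31 = min2(-4, 10) = -4

After the edit, cleaning proceeds:
  n1: a read changed (x4 -4->0) — executes, giving 0.
  n2: a read changed (n1 -4->0) — executes, giving 0.
  n3: a read changed (x4 -4->0) — executes, giving 0.
  n4: a read changed (n3 4->0) — executes, giving 0.
  n5: a read changed (n2 -4->0; n4 4->0) — executes, giving 0.
  n6: a read changed (n5 -8->0; n3 4->0) — executes, giving 0.
  n14: a read changed (n5 -8->0) — executes, giving 0.
  n16: a read changed (n14 8->0) — executes, giving 2.
  n17: a read changed (n16 10->2) — executes, giving 2.
  n19: a read changed (n17 10->2; n16 10->2) — executes, giving 0 — identical to its old value.
  n20: a read changed (n6 -12->0; x4 -4->0) — executes, giving 0.
  n21: a read changed (n2 -4->0) — executes, giving 0 — identical to its old value.
  n23: a read changed (n20 -4->0) — executes, giving 0.
  n25: a read changed (n16 10->2) — executes, giving 2.
  n26: a read changed (n23 -4->0; n25 10->2) — executes, giving -2.
  n27: a read changed (n26 -14->-2) — executes, giving 2.
  n29: a read changed (x4 -4->0; n27 14->2) — executes, giving 0.
  n31: a read changed (n29 -4->0; n17 10->2) — executes, giving 0.

The edit dirties: n1, n2, n3, n4, n5, n6, n14, n16, n17, n19, n20, n21, n23, n25, n26, n27, n29, n31.
18 computations run: n1, n2, n3, n4, n5, n6, n14, n16, n17, n19, n20, n21, n23, n25, n26, n27, n29, n31.
No dirty computation escaped a run.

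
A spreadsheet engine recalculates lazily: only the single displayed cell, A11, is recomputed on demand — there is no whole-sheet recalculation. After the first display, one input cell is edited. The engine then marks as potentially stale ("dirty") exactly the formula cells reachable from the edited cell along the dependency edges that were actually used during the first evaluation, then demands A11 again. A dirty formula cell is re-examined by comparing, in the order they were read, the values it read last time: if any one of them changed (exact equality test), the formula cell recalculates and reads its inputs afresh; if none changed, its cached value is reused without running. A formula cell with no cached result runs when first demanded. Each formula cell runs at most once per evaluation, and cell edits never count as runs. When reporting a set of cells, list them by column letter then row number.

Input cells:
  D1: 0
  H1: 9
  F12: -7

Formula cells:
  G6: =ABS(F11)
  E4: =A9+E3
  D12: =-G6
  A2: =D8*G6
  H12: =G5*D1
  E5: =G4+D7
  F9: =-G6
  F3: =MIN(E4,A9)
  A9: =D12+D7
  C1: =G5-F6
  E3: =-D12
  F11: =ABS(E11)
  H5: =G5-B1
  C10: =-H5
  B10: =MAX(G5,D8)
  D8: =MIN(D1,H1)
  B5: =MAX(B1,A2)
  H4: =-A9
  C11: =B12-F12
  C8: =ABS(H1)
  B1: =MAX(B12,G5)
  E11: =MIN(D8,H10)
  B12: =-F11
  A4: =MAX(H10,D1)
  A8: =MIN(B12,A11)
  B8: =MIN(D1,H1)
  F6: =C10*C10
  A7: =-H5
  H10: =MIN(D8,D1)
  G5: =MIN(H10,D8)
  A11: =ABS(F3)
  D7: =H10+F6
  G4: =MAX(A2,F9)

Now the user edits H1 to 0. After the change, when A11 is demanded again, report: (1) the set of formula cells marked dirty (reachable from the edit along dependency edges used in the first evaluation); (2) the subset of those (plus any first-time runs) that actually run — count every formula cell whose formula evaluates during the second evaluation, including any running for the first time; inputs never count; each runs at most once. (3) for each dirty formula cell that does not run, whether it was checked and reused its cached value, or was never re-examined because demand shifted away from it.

Marked dirty: A9, A11, B1, B12, C10, D7, D8, D12, E3, E4, E11, F3, F6, F11, G5, G6, H5, H10.
Formula cells that run: D8 — 1 in total.
Checked but reused from cache: A9, A11, B1, B12, C10, D7, D12, E3, E4, E11, F3, F6, F11, G5, G6, H5, H10.
Key observation: the change is absorbed at D8 — it re-runs but produces the same value, and the output's value is unchanged.

First evaluation (everything demanded from the output):
  D8 = MIN(0, 9) = 0
  H10 = MIN(0, 0) = 0
  E11 = MIN(0, 0) = 0
  F11 = ABS(0) = 0
  B12 = -(0) = 0
  G5 = MIN(0, 0) = 0
  B1 = MAX(0, 0) = 0
  G6 = ABS(0) = 0
  D12 = -(0) = 0
  E3 = -(0) = 0
  H5 = 0 - 0 = 0
  C10 = -(0) = 0
  F6 = 0 * 0 = 0
  D7 = 0 + 0 = 0
  A9 = 0 + 0 = 0
  E4 = 0 + 0 = 0
  F3 = MIN(0, 0) = 0
  A11 = ABS(0) = 0

Propagation after the edit:
  D8: runs — H1 9->0; result 0 (same value as before).
  H10: checked — values it read are unchanged (D8 unchanged, D1 unchanged); reused cached 0 without running.
  E11: checked — values it read are unchanged (D8 unchanged, H10 unchanged); reused cached 0 without running.
  F11: checked — values it read are unchanged (E11 unchanged); reused cached 0 without running.
  B12: checked — values it read are unchanged (F11 unchanged); reused cached 0 without running.
  G5: checked — values it read are unchanged (H10 unchanged, D8 unchanged); reused cached 0 without running.
  B1: checked — values it read are unchanged (B12 unchanged, G5 unchanged); reused cached 0 without running.
  G6: checked — values it read are unchanged (F11 unchanged); reused cached 0 without running.
  D12: checked — values it read are unchanged (G6 unchanged); reused cached 0 without running.
  E3: checked — values it read are unchanged (D12 unchanged); reused cached 0 without running.
  H5: checked — values it read are unchanged (G5 unchanged, B1 unchanged); reused cached 0 without running.
  C10: checked — values it read are unchanged (H5 unchanged); reused cached 0 without running.
  F6: checked — values it read are unchanged (C10 unchanged, C10 unchanged); reused cached 0 without running.
  D7: checked — values it read are unchanged (H10 unchanged, F6 unchanged); reused cached 0 without running.
  A9: checked — values it read are unchanged (D12 unchanged, D7 unchanged); reused cached 0 without running.
  E4: checked — values it read are unchanged (A9 unchanged, E3 unchanged); reused cached 0 without running.
  F3: checked — values it read are unchanged (E4 unchanged, A9 unchanged); reused cached 0 without running.
  A11: checked — values it read are unchanged (F3 unchanged); reused cached 0 without running.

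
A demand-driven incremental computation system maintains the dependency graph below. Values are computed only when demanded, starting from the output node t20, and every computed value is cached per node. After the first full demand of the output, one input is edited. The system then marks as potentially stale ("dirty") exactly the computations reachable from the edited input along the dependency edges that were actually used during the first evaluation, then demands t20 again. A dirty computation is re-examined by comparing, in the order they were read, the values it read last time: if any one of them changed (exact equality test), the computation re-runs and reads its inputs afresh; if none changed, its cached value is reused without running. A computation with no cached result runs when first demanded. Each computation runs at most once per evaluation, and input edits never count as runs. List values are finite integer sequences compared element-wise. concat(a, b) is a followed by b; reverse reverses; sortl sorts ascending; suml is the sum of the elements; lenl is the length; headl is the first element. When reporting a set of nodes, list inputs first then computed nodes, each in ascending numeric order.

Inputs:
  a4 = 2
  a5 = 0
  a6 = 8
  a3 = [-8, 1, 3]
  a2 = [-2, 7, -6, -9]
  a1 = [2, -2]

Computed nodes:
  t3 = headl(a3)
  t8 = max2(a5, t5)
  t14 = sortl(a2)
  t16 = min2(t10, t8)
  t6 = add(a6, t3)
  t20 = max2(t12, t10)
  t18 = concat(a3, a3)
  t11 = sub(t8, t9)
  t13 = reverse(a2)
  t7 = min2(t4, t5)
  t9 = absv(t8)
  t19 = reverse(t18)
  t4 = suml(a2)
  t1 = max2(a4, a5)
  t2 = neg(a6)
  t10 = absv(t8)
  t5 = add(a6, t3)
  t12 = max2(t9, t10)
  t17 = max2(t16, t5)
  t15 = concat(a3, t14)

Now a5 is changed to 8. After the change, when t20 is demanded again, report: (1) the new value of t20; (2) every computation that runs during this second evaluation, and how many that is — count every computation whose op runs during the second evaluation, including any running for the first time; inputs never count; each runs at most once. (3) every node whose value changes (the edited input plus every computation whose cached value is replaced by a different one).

First evaluation (everything demanded from the output):
  t3 = headl([-8, 1, 3]) = -8
  t5 = add(8, -8) = 0
  t8 = max2(0, 0) = 0
  t9 = absv(0) = 0
  t10 = absv(0) = 0
  t12 = max2(0, 0) = 0
  t20 = max2(0, 0) = 0

Propagation after the edit:
  t8: runs — a5 0->8; result 8.
  t9: runs — t8 0->8; result 8.
  t10: runs — t8 0->8; result 8.
  t12: runs — t9 0->8; t10 0->8; result 8.
  t20: runs — t12 0->8; t10 0->8; result 8.

New value of t20: 8.
Computations that run: t8, t9, t10, t12, t20 — 5 in total.
Values that change: a5, t8, t9, t10, t12, t20.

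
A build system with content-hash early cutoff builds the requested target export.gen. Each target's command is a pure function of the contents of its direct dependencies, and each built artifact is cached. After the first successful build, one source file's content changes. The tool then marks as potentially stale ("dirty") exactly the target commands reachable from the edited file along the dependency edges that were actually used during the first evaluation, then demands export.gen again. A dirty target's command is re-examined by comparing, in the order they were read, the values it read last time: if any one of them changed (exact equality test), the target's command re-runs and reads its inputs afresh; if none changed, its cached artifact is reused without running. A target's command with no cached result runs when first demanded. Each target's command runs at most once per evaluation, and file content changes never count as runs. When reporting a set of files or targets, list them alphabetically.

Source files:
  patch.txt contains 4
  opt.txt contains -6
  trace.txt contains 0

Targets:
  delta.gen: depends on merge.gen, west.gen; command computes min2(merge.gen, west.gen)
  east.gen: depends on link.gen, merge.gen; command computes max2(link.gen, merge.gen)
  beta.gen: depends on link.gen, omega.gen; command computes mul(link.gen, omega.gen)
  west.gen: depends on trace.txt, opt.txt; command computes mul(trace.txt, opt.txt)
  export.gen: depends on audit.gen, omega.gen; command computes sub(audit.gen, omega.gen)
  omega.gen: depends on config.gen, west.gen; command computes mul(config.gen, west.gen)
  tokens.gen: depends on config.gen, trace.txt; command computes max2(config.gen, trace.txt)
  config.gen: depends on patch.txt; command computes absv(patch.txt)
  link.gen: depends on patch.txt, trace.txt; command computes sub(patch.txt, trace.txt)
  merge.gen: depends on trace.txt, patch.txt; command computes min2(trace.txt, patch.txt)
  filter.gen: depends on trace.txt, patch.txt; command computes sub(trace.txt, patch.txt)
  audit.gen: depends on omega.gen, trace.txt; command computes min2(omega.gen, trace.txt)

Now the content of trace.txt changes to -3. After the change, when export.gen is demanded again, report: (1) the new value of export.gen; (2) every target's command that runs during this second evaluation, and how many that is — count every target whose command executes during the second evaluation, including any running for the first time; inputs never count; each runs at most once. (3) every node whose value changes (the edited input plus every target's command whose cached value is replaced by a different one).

First evaluation (everything demanded from the output):
  config.gen = absv(4) = 4
  west.gen = mul(0, -6) = 0
  omega.gen = mul(4, 0) = 0
  audit.gen = min2(0, 0) = 0
  export.gen = sub(0, 0) = 0

Propagation after the edit:
  west.gen: runs — trace.txt 0->-3; result 18.
  omega.gen: runs — west.gen 0->18; result 72.
  audit.gen: runs — omega.gen 0->72; trace.txt 0->-3; result -3.
  export.gen: runs — audit.gen 0->-3; omega.gen 0->72; result -75.

New value of export.gen: -75.
Target commands that run: audit.gen, export.gen, omega.gen, west.gen — 4 in total.
Values that change: audit.gen, export.gen, omega.gen, trace.txt, west.gen.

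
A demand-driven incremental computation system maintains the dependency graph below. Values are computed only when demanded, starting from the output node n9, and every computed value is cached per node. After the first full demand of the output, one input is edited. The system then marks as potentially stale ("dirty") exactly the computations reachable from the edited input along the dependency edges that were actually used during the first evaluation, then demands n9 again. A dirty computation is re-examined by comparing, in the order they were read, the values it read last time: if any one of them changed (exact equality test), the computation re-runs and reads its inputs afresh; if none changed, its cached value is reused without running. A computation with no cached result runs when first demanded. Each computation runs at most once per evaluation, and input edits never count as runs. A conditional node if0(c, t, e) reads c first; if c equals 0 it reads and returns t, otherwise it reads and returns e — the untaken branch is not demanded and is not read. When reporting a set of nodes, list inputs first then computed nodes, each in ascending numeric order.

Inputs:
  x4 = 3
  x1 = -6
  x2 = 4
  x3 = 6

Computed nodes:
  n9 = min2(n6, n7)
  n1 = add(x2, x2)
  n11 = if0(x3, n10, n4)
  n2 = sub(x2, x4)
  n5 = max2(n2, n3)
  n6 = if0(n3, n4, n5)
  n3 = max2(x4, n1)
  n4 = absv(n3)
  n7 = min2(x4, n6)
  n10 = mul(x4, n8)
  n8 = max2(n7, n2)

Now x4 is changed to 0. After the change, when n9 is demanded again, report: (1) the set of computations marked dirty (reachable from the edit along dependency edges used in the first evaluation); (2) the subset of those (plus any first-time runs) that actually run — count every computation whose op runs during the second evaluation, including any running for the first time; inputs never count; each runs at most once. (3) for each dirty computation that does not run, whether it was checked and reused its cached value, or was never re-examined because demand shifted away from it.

Marked dirty: n2, n3, n5, n6, n7, n9.
Computations that run: n2, n3, n5, n7, n9 — 5 in total.
Checked but reused from cache: n6.
Key observation: the cutoff stops propagation at n6 — its inputs' values are unchanged, so it reuses its cache.

First evaluation (everything demanded from the output):
  n1 = add(4, 4) = 8
  n2 = sub(4, 3) = 1
  n3 = max2(3, 8) = 8
  n5 = max2(1, 8) = 8
  n6 = if0(n3=8 -> else branch n5) = 8
  n7 = min2(3, 8) = 3
  n9 = min2(8, 3) = 3

Propagation after the edit:
  n2: runs — x4 3->0; result 4.
  n3: runs — x4 3->0; result 8 (same value as before).
  n5: runs — n2 1->4; result 8 (same value as before).
  n6: checked — values it read are unchanged (n3 unchanged, n5 unchanged); reused cached 8 without running.
  n7: runs — x4 3->0; result 0.
  n9: runs — n7 3->0; result 0.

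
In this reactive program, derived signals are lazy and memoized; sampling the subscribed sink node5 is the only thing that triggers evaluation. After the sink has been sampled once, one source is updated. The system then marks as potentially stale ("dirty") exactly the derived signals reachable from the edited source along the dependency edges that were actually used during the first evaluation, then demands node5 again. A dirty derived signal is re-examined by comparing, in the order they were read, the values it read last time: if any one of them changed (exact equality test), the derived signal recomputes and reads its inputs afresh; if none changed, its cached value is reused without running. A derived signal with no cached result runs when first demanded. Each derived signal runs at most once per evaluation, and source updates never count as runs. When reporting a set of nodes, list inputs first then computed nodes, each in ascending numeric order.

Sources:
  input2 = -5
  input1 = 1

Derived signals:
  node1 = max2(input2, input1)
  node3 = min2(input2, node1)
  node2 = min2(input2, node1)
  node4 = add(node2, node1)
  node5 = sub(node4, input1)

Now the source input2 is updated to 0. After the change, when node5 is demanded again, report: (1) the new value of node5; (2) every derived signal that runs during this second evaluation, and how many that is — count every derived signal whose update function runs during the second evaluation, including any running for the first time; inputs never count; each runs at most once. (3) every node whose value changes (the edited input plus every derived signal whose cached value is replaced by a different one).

Demanding node5 again yields 0.
4 derived signals run: node1, node2, node4, node5.
The nodes whose values change: input2, node2, node4, node5.

First demand of the output computes:
  node1 = max2(-5, 1) = 1
  node2 = min2(-5, 1) = -5
  node4 = add(-5, 1) = -4
  node5 = sub(-4, 1) = -5

After the edit, cleaning proceeds:
  node1: a read changed (input2 -5->0) — executes, giving 1 — identical to its old value.
  node2: a read changed (input2 -5->0) — executes, giving 0.
  node4: a read changed (node2 -5->0) — executes, giving 1.
  node5: a read changed (node4 -4->1) — executes, giving 0.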